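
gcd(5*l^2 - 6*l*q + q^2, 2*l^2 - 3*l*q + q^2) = -l + q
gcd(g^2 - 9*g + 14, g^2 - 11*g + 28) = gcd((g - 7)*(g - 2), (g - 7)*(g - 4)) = g - 7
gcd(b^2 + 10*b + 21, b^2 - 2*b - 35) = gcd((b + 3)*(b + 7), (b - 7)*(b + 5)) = 1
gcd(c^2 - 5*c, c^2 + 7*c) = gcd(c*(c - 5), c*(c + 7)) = c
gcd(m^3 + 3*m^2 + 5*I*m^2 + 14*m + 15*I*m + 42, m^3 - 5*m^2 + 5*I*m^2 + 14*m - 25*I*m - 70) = m^2 + 5*I*m + 14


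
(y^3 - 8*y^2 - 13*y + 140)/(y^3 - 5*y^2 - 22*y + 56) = (y - 5)/(y - 2)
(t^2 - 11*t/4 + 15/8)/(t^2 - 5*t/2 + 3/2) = (t - 5/4)/(t - 1)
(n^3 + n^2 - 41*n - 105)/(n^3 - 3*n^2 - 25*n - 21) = (n + 5)/(n + 1)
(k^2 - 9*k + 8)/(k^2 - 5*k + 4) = (k - 8)/(k - 4)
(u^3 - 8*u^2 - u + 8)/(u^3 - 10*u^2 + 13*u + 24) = (u - 1)/(u - 3)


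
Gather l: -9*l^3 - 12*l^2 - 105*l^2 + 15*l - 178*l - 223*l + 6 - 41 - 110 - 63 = -9*l^3 - 117*l^2 - 386*l - 208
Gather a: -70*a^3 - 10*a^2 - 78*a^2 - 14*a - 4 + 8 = -70*a^3 - 88*a^2 - 14*a + 4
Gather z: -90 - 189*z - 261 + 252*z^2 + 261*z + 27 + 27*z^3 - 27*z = 27*z^3 + 252*z^2 + 45*z - 324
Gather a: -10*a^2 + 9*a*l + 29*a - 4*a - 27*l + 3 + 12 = -10*a^2 + a*(9*l + 25) - 27*l + 15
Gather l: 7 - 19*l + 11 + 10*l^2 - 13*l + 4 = 10*l^2 - 32*l + 22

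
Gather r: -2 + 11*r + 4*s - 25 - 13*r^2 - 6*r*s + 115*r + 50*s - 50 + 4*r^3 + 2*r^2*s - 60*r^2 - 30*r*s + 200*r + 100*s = 4*r^3 + r^2*(2*s - 73) + r*(326 - 36*s) + 154*s - 77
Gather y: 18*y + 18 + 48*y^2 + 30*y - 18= 48*y^2 + 48*y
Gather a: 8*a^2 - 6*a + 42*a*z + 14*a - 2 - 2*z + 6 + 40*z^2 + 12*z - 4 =8*a^2 + a*(42*z + 8) + 40*z^2 + 10*z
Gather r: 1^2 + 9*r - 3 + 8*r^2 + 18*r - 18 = 8*r^2 + 27*r - 20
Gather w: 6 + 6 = 12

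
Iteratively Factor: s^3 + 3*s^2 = (s + 3)*(s^2) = s*(s + 3)*(s)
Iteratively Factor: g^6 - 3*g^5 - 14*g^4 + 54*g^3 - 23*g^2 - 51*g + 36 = (g + 4)*(g^5 - 7*g^4 + 14*g^3 - 2*g^2 - 15*g + 9) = (g + 1)*(g + 4)*(g^4 - 8*g^3 + 22*g^2 - 24*g + 9) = (g - 1)*(g + 1)*(g + 4)*(g^3 - 7*g^2 + 15*g - 9) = (g - 3)*(g - 1)*(g + 1)*(g + 4)*(g^2 - 4*g + 3) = (g - 3)*(g - 1)^2*(g + 1)*(g + 4)*(g - 3)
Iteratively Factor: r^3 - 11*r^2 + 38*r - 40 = (r - 2)*(r^2 - 9*r + 20) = (r - 5)*(r - 2)*(r - 4)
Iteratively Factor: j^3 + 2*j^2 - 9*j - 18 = (j + 3)*(j^2 - j - 6) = (j + 2)*(j + 3)*(j - 3)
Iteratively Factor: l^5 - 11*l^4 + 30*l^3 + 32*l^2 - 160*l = (l - 4)*(l^4 - 7*l^3 + 2*l^2 + 40*l) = (l - 5)*(l - 4)*(l^3 - 2*l^2 - 8*l) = (l - 5)*(l - 4)^2*(l^2 + 2*l) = l*(l - 5)*(l - 4)^2*(l + 2)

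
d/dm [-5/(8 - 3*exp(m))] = -15*exp(m)/(3*exp(m) - 8)^2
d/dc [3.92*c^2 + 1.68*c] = 7.84*c + 1.68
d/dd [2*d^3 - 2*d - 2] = 6*d^2 - 2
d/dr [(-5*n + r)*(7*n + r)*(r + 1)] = -35*n^2 + 4*n*r + 2*n + 3*r^2 + 2*r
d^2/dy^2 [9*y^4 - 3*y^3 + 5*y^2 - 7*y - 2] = 108*y^2 - 18*y + 10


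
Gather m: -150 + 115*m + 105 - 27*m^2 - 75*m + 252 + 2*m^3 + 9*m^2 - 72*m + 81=2*m^3 - 18*m^2 - 32*m + 288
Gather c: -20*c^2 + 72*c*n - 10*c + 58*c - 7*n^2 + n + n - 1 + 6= -20*c^2 + c*(72*n + 48) - 7*n^2 + 2*n + 5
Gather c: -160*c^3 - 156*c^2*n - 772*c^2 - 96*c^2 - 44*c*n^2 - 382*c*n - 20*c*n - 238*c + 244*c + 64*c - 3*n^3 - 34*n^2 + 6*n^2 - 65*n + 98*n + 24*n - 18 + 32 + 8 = -160*c^3 + c^2*(-156*n - 868) + c*(-44*n^2 - 402*n + 70) - 3*n^3 - 28*n^2 + 57*n + 22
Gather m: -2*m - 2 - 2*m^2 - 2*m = -2*m^2 - 4*m - 2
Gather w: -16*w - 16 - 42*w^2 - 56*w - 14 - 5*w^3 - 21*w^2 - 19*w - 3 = -5*w^3 - 63*w^2 - 91*w - 33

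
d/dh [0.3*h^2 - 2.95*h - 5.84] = 0.6*h - 2.95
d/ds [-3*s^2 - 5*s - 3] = -6*s - 5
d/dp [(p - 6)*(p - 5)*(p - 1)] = 3*p^2 - 24*p + 41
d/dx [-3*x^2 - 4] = -6*x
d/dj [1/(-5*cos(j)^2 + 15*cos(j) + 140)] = (3 - 2*cos(j))*sin(j)/(5*(sin(j)^2 + 3*cos(j) + 27)^2)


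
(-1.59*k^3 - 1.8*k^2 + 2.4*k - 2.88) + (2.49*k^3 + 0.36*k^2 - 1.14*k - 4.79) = 0.9*k^3 - 1.44*k^2 + 1.26*k - 7.67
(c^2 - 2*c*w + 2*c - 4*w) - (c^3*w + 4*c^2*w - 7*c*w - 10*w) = -c^3*w - 4*c^2*w + c^2 + 5*c*w + 2*c + 6*w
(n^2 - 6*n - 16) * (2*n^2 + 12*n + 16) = 2*n^4 - 88*n^2 - 288*n - 256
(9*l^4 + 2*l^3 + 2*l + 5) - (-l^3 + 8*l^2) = 9*l^4 + 3*l^3 - 8*l^2 + 2*l + 5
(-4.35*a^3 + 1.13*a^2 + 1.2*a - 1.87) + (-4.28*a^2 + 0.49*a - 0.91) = -4.35*a^3 - 3.15*a^2 + 1.69*a - 2.78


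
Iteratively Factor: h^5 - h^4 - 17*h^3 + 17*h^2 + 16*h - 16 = (h + 1)*(h^4 - 2*h^3 - 15*h^2 + 32*h - 16) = (h - 1)*(h + 1)*(h^3 - h^2 - 16*h + 16) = (h - 1)*(h + 1)*(h + 4)*(h^2 - 5*h + 4) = (h - 4)*(h - 1)*(h + 1)*(h + 4)*(h - 1)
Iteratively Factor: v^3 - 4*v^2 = (v)*(v^2 - 4*v) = v^2*(v - 4)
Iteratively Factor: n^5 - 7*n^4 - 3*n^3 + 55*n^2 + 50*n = (n + 2)*(n^4 - 9*n^3 + 15*n^2 + 25*n) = (n + 1)*(n + 2)*(n^3 - 10*n^2 + 25*n) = n*(n + 1)*(n + 2)*(n^2 - 10*n + 25) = n*(n - 5)*(n + 1)*(n + 2)*(n - 5)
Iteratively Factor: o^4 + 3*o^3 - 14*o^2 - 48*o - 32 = (o + 2)*(o^3 + o^2 - 16*o - 16) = (o + 2)*(o + 4)*(o^2 - 3*o - 4) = (o - 4)*(o + 2)*(o + 4)*(o + 1)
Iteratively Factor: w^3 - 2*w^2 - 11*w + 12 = (w - 4)*(w^2 + 2*w - 3) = (w - 4)*(w - 1)*(w + 3)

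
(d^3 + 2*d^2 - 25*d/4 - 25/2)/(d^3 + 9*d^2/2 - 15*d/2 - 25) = (d + 5/2)/(d + 5)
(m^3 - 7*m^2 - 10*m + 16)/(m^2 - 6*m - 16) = m - 1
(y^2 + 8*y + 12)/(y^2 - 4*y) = (y^2 + 8*y + 12)/(y*(y - 4))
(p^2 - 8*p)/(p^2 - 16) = p*(p - 8)/(p^2 - 16)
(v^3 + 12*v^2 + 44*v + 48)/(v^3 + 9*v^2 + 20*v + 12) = (v + 4)/(v + 1)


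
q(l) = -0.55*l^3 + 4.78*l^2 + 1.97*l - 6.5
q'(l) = -1.65*l^2 + 9.56*l + 1.97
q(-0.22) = -6.70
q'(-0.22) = -0.21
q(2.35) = 17.39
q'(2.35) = 15.32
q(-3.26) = 56.93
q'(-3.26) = -46.73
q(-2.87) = 40.22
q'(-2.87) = -39.06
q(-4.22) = 111.64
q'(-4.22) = -67.76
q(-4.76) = 151.74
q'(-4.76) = -80.92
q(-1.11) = -2.05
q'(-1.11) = -10.67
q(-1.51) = 3.32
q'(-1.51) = -16.23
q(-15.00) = 2895.70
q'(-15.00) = -512.68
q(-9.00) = 763.90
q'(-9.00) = -217.72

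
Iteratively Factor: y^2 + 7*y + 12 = (y + 4)*(y + 3)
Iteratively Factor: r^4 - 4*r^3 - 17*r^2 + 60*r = (r - 5)*(r^3 + r^2 - 12*r) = r*(r - 5)*(r^2 + r - 12) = r*(r - 5)*(r + 4)*(r - 3)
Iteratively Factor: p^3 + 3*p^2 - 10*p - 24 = (p + 4)*(p^2 - p - 6) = (p - 3)*(p + 4)*(p + 2)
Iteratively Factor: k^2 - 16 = (k + 4)*(k - 4)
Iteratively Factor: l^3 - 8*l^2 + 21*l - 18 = (l - 2)*(l^2 - 6*l + 9) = (l - 3)*(l - 2)*(l - 3)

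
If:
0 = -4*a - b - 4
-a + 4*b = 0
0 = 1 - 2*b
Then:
No Solution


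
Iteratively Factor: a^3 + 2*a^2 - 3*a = (a - 1)*(a^2 + 3*a) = (a - 1)*(a + 3)*(a)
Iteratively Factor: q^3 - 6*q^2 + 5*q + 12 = (q + 1)*(q^2 - 7*q + 12) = (q - 3)*(q + 1)*(q - 4)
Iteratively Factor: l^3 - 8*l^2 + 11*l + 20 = (l + 1)*(l^2 - 9*l + 20) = (l - 4)*(l + 1)*(l - 5)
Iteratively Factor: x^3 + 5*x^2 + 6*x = (x + 2)*(x^2 + 3*x) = x*(x + 2)*(x + 3)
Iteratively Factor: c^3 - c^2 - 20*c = (c - 5)*(c^2 + 4*c) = (c - 5)*(c + 4)*(c)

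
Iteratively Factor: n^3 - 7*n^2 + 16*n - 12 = (n - 2)*(n^2 - 5*n + 6) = (n - 2)^2*(n - 3)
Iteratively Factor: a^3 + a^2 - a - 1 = (a + 1)*(a^2 - 1) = (a + 1)^2*(a - 1)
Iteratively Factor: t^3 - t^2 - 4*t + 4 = (t - 2)*(t^2 + t - 2) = (t - 2)*(t + 2)*(t - 1)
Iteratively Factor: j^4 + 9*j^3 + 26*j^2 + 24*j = (j + 4)*(j^3 + 5*j^2 + 6*j) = j*(j + 4)*(j^2 + 5*j + 6) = j*(j + 3)*(j + 4)*(j + 2)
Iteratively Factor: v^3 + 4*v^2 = (v + 4)*(v^2) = v*(v + 4)*(v)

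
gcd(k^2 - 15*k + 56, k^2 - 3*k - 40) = k - 8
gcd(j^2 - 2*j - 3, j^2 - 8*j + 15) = j - 3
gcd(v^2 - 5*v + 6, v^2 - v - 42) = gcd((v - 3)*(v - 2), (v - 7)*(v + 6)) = 1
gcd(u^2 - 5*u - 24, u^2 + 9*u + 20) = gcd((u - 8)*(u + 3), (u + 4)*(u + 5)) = 1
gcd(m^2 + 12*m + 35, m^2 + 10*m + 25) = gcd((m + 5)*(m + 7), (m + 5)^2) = m + 5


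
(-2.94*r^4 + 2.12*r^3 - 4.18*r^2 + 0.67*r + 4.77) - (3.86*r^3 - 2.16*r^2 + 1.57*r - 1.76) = -2.94*r^4 - 1.74*r^3 - 2.02*r^2 - 0.9*r + 6.53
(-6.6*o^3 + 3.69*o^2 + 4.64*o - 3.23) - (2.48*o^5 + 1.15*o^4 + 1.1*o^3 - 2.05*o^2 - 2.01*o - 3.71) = -2.48*o^5 - 1.15*o^4 - 7.7*o^3 + 5.74*o^2 + 6.65*o + 0.48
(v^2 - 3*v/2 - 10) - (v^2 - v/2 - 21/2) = 1/2 - v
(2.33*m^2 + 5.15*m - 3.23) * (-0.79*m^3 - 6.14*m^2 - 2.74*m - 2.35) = -1.8407*m^5 - 18.3747*m^4 - 35.4535*m^3 + 0.245699999999998*m^2 - 3.2523*m + 7.5905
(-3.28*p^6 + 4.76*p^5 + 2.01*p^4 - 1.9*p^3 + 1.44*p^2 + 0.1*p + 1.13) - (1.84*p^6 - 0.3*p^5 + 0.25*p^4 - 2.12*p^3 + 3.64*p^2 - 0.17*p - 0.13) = -5.12*p^6 + 5.06*p^5 + 1.76*p^4 + 0.22*p^3 - 2.2*p^2 + 0.27*p + 1.26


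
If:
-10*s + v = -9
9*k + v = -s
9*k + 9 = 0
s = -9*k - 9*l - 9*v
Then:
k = -1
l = -72/11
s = 18/11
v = 81/11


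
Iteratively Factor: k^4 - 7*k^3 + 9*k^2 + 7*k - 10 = (k - 5)*(k^3 - 2*k^2 - k + 2) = (k - 5)*(k + 1)*(k^2 - 3*k + 2) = (k - 5)*(k - 1)*(k + 1)*(k - 2)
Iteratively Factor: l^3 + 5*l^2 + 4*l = (l + 4)*(l^2 + l) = (l + 1)*(l + 4)*(l)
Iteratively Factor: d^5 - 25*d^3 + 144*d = (d - 3)*(d^4 + 3*d^3 - 16*d^2 - 48*d) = (d - 4)*(d - 3)*(d^3 + 7*d^2 + 12*d) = d*(d - 4)*(d - 3)*(d^2 + 7*d + 12) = d*(d - 4)*(d - 3)*(d + 4)*(d + 3)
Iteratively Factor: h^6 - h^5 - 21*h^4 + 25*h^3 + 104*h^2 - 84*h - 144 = (h - 2)*(h^5 + h^4 - 19*h^3 - 13*h^2 + 78*h + 72) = (h - 2)*(h + 1)*(h^4 - 19*h^2 + 6*h + 72) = (h - 2)*(h + 1)*(h + 4)*(h^3 - 4*h^2 - 3*h + 18) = (h - 3)*(h - 2)*(h + 1)*(h + 4)*(h^2 - h - 6) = (h - 3)*(h - 2)*(h + 1)*(h + 2)*(h + 4)*(h - 3)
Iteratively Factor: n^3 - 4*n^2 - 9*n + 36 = (n + 3)*(n^2 - 7*n + 12) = (n - 3)*(n + 3)*(n - 4)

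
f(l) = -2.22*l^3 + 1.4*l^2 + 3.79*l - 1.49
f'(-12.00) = -988.85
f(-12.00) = 3990.79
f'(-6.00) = -252.77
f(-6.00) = 505.69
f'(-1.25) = -10.12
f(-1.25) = 0.30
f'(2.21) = -22.55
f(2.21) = -10.24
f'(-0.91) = -4.27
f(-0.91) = -2.11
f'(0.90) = 0.92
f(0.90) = 1.44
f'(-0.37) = 1.84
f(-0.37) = -2.59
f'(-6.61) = -305.71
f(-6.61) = 675.77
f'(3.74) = -78.90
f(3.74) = -83.87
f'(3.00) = -47.75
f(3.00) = -37.46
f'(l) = -6.66*l^2 + 2.8*l + 3.79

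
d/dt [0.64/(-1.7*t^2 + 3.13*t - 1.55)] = (2.176*t - 2.0032)/(1.7*t^2 - 3.13*t + 1.55)^2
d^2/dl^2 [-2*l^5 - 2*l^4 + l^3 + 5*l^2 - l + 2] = -40*l^3 - 24*l^2 + 6*l + 10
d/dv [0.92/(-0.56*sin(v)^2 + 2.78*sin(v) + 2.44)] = (1.0304*sin(v) - 2.5576)*cos(v)/(-0.56*sin(v)^2 + 2.78*sin(v) + 2.44)^2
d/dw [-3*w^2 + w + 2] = 1 - 6*w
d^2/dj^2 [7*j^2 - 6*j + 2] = 14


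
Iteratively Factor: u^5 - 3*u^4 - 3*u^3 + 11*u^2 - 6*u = (u - 3)*(u^4 - 3*u^2 + 2*u) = (u - 3)*(u - 1)*(u^3 + u^2 - 2*u) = u*(u - 3)*(u - 1)*(u^2 + u - 2) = u*(u - 3)*(u - 1)*(u + 2)*(u - 1)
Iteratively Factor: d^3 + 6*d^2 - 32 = (d + 4)*(d^2 + 2*d - 8) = (d + 4)^2*(d - 2)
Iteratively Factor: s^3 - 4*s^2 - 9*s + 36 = (s + 3)*(s^2 - 7*s + 12) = (s - 4)*(s + 3)*(s - 3)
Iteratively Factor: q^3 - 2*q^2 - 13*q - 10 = (q + 1)*(q^2 - 3*q - 10) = (q - 5)*(q + 1)*(q + 2)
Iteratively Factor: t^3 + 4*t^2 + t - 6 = (t - 1)*(t^2 + 5*t + 6) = (t - 1)*(t + 2)*(t + 3)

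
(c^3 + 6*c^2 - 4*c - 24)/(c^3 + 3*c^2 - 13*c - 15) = (c^3 + 6*c^2 - 4*c - 24)/(c^3 + 3*c^2 - 13*c - 15)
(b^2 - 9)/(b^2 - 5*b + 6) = (b + 3)/(b - 2)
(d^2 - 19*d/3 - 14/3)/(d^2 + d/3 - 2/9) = 3*(d - 7)/(3*d - 1)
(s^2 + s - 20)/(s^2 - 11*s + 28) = (s + 5)/(s - 7)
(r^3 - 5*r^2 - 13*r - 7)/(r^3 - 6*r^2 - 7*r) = (r + 1)/r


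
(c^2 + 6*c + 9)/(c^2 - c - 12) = (c + 3)/(c - 4)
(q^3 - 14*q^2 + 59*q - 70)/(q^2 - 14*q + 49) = (q^2 - 7*q + 10)/(q - 7)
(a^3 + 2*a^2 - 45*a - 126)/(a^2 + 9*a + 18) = a - 7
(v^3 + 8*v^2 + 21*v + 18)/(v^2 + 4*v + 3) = (v^2 + 5*v + 6)/(v + 1)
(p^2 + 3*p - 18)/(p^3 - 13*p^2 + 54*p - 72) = (p + 6)/(p^2 - 10*p + 24)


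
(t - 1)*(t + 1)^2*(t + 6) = t^4 + 7*t^3 + 5*t^2 - 7*t - 6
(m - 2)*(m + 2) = m^2 - 4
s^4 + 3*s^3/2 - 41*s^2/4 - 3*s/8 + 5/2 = (s - 5/2)*(s - 1/2)*(s + 1/2)*(s + 4)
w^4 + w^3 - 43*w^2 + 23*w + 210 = (w - 5)*(w - 3)*(w + 2)*(w + 7)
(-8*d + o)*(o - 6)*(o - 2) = -8*d*o^2 + 64*d*o - 96*d + o^3 - 8*o^2 + 12*o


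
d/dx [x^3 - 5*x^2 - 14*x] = 3*x^2 - 10*x - 14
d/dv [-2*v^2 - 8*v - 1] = -4*v - 8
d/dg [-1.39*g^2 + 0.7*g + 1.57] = 0.7 - 2.78*g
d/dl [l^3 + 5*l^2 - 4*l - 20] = 3*l^2 + 10*l - 4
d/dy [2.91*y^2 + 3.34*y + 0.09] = 5.82*y + 3.34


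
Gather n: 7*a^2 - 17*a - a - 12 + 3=7*a^2 - 18*a - 9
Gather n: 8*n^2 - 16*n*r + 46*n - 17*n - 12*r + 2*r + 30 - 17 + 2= 8*n^2 + n*(29 - 16*r) - 10*r + 15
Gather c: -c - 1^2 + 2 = 1 - c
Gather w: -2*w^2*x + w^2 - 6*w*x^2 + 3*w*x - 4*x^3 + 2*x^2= w^2*(1 - 2*x) + w*(-6*x^2 + 3*x) - 4*x^3 + 2*x^2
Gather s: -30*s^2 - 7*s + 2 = -30*s^2 - 7*s + 2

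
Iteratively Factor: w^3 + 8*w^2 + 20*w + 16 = (w + 2)*(w^2 + 6*w + 8) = (w + 2)*(w + 4)*(w + 2)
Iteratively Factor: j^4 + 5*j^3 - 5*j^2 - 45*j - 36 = (j + 1)*(j^3 + 4*j^2 - 9*j - 36) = (j + 1)*(j + 3)*(j^2 + j - 12) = (j + 1)*(j + 3)*(j + 4)*(j - 3)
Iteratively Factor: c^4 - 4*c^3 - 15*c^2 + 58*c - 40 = (c - 5)*(c^3 + c^2 - 10*c + 8) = (c - 5)*(c - 1)*(c^2 + 2*c - 8) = (c - 5)*(c - 2)*(c - 1)*(c + 4)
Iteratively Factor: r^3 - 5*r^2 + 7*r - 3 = (r - 1)*(r^2 - 4*r + 3) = (r - 1)^2*(r - 3)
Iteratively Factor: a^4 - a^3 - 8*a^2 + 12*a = (a + 3)*(a^3 - 4*a^2 + 4*a) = a*(a + 3)*(a^2 - 4*a + 4) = a*(a - 2)*(a + 3)*(a - 2)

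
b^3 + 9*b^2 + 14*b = b*(b + 2)*(b + 7)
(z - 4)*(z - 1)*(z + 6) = z^3 + z^2 - 26*z + 24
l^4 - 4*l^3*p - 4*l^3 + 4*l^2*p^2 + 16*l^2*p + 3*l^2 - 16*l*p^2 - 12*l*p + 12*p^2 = (l - 3)*(l - 1)*(l - 2*p)^2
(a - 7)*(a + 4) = a^2 - 3*a - 28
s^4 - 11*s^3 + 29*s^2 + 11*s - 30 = (s - 6)*(s - 5)*(s - 1)*(s + 1)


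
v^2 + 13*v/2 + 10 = (v + 5/2)*(v + 4)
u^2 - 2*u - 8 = (u - 4)*(u + 2)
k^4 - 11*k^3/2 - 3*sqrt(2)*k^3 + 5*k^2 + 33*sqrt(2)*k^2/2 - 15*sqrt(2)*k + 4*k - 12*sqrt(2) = (k - 4)*(k - 2)*(k + 1/2)*(k - 3*sqrt(2))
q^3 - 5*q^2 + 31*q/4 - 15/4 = (q - 5/2)*(q - 3/2)*(q - 1)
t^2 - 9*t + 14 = (t - 7)*(t - 2)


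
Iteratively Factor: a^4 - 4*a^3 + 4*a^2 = (a - 2)*(a^3 - 2*a^2) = a*(a - 2)*(a^2 - 2*a) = a^2*(a - 2)*(a - 2)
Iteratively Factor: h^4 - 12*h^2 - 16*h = (h - 4)*(h^3 + 4*h^2 + 4*h) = (h - 4)*(h + 2)*(h^2 + 2*h) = h*(h - 4)*(h + 2)*(h + 2)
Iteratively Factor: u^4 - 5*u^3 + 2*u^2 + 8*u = (u - 4)*(u^3 - u^2 - 2*u) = (u - 4)*(u - 2)*(u^2 + u) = (u - 4)*(u - 2)*(u + 1)*(u)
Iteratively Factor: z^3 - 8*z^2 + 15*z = (z - 5)*(z^2 - 3*z) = (z - 5)*(z - 3)*(z)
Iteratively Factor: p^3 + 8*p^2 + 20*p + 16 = (p + 2)*(p^2 + 6*p + 8) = (p + 2)*(p + 4)*(p + 2)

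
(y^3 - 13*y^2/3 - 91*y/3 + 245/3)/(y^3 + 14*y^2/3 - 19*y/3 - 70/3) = (y - 7)/(y + 2)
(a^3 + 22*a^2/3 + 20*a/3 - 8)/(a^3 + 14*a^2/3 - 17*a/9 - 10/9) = 3*(a^2 + 8*a + 12)/(3*a^2 + 16*a + 5)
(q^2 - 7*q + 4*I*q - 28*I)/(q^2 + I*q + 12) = (q - 7)/(q - 3*I)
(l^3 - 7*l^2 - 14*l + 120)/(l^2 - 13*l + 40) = (l^2 - 2*l - 24)/(l - 8)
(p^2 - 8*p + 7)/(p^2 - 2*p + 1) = (p - 7)/(p - 1)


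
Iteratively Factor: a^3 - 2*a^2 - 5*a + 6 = (a - 3)*(a^2 + a - 2) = (a - 3)*(a - 1)*(a + 2)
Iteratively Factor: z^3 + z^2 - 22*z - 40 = (z + 2)*(z^2 - z - 20) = (z - 5)*(z + 2)*(z + 4)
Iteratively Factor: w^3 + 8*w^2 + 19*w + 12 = (w + 3)*(w^2 + 5*w + 4) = (w + 3)*(w + 4)*(w + 1)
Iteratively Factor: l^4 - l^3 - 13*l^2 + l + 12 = (l + 3)*(l^3 - 4*l^2 - l + 4) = (l - 1)*(l + 3)*(l^2 - 3*l - 4) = (l - 4)*(l - 1)*(l + 3)*(l + 1)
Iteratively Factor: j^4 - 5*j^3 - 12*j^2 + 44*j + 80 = (j + 2)*(j^3 - 7*j^2 + 2*j + 40) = (j - 4)*(j + 2)*(j^2 - 3*j - 10) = (j - 5)*(j - 4)*(j + 2)*(j + 2)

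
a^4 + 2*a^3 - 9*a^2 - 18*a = a*(a - 3)*(a + 2)*(a + 3)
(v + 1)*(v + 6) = v^2 + 7*v + 6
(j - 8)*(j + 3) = j^2 - 5*j - 24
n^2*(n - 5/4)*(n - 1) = n^4 - 9*n^3/4 + 5*n^2/4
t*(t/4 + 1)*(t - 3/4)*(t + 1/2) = t^4/4 + 15*t^3/16 - 11*t^2/32 - 3*t/8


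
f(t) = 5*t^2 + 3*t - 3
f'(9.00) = 93.00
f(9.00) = 429.00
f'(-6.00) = -57.00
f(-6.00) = 159.00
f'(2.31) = 26.10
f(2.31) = 30.61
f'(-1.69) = -13.90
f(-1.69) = 6.21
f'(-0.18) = 1.20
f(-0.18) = -3.38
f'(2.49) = 27.90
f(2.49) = 35.47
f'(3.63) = 39.30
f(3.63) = 73.77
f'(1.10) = 14.00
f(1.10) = 6.35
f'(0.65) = 9.50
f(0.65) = 1.06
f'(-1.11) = -8.10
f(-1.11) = -0.17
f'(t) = 10*t + 3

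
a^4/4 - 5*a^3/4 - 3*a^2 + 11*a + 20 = (a/2 + 1)^2*(a - 5)*(a - 4)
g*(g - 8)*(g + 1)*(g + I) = g^4 - 7*g^3 + I*g^3 - 8*g^2 - 7*I*g^2 - 8*I*g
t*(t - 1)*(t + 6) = t^3 + 5*t^2 - 6*t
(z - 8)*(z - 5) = z^2 - 13*z + 40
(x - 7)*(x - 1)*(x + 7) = x^3 - x^2 - 49*x + 49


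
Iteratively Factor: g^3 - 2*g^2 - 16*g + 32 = (g - 2)*(g^2 - 16) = (g - 2)*(g + 4)*(g - 4)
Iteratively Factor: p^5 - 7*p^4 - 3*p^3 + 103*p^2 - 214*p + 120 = (p - 3)*(p^4 - 4*p^3 - 15*p^2 + 58*p - 40) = (p - 3)*(p - 1)*(p^3 - 3*p^2 - 18*p + 40) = (p - 5)*(p - 3)*(p - 1)*(p^2 + 2*p - 8) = (p - 5)*(p - 3)*(p - 1)*(p + 4)*(p - 2)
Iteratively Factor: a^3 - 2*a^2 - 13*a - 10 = (a + 2)*(a^2 - 4*a - 5) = (a - 5)*(a + 2)*(a + 1)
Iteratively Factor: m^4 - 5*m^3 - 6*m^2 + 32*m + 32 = (m - 4)*(m^3 - m^2 - 10*m - 8) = (m - 4)*(m + 2)*(m^2 - 3*m - 4) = (m - 4)*(m + 1)*(m + 2)*(m - 4)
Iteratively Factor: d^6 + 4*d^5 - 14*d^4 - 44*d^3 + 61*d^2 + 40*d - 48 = (d - 3)*(d^5 + 7*d^4 + 7*d^3 - 23*d^2 - 8*d + 16) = (d - 3)*(d - 1)*(d^4 + 8*d^3 + 15*d^2 - 8*d - 16) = (d - 3)*(d - 1)*(d + 4)*(d^3 + 4*d^2 - d - 4) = (d - 3)*(d - 1)^2*(d + 4)*(d^2 + 5*d + 4) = (d - 3)*(d - 1)^2*(d + 1)*(d + 4)*(d + 4)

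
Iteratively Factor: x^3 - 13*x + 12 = (x - 3)*(x^2 + 3*x - 4) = (x - 3)*(x + 4)*(x - 1)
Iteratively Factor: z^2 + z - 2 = (z + 2)*(z - 1)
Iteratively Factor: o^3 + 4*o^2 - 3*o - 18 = (o + 3)*(o^2 + o - 6) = (o + 3)^2*(o - 2)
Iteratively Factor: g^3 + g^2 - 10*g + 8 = (g - 1)*(g^2 + 2*g - 8) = (g - 1)*(g + 4)*(g - 2)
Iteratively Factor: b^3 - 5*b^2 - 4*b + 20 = (b - 5)*(b^2 - 4) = (b - 5)*(b + 2)*(b - 2)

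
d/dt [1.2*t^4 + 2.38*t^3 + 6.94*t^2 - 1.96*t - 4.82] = 4.8*t^3 + 7.14*t^2 + 13.88*t - 1.96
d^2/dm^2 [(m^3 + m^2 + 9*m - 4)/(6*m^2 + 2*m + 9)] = 2*(262*m^3 - 540*m^2 - 1359*m + 119)/(216*m^6 + 216*m^5 + 1044*m^4 + 656*m^3 + 1566*m^2 + 486*m + 729)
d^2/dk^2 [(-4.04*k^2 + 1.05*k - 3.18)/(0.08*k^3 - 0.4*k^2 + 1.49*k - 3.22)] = (-0.0517119999999999*k^6 + 0.0403199999999995*k^5 + 2.443584*k^4 - 17.671696*k^3 + 29.139744*k^2 - 1.65772799999999*k - 79.629448)/(0.000512*k^9 - 0.00768*k^8 + 0.067008*k^7 - 0.411904*k^6 + 1.866264*k^5 - 6.512664*k^4 + 17.311085*k^3 - 33.888246*k^2 + 46.346748*k - 33.386248)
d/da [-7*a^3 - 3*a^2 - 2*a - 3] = -21*a^2 - 6*a - 2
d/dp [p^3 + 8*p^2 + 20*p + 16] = 3*p^2 + 16*p + 20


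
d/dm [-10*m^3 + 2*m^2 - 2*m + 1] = -30*m^2 + 4*m - 2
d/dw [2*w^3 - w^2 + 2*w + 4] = 6*w^2 - 2*w + 2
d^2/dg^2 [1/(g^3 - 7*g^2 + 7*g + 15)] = 2*((7 - 3*g)*(g^3 - 7*g^2 + 7*g + 15) + (3*g^2 - 14*g + 7)^2)/(g^3 - 7*g^2 + 7*g + 15)^3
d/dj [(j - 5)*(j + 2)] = 2*j - 3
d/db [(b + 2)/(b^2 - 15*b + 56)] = (b^2 - 15*b - (b + 2)*(2*b - 15) + 56)/(b^2 - 15*b + 56)^2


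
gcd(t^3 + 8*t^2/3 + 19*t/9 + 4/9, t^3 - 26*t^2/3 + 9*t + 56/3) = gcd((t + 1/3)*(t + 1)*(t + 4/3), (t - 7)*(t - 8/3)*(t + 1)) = t + 1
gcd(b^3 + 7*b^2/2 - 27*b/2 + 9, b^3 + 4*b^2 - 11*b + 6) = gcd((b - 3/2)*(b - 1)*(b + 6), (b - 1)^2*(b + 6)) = b^2 + 5*b - 6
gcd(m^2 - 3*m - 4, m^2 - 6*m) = 1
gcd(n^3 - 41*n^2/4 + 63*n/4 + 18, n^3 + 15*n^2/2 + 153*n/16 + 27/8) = n + 3/4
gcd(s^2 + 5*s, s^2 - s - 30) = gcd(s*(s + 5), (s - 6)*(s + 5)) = s + 5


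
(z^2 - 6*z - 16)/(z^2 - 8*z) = (z + 2)/z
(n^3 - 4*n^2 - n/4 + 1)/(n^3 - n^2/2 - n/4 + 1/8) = 2*(n - 4)/(2*n - 1)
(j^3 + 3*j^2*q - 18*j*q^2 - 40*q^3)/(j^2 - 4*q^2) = (-j^2 - j*q + 20*q^2)/(-j + 2*q)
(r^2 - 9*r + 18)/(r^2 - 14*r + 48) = (r - 3)/(r - 8)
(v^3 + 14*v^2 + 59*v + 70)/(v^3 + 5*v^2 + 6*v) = (v^2 + 12*v + 35)/(v*(v + 3))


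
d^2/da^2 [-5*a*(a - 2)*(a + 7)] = -30*a - 50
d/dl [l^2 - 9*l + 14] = 2*l - 9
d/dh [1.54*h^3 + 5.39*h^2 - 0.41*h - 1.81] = 4.62*h^2 + 10.78*h - 0.41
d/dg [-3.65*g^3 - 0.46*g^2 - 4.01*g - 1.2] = -10.95*g^2 - 0.92*g - 4.01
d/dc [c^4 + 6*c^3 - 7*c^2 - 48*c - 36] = 4*c^3 + 18*c^2 - 14*c - 48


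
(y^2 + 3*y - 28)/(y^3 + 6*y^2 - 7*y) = (y - 4)/(y*(y - 1))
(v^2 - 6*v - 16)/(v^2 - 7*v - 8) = (v + 2)/(v + 1)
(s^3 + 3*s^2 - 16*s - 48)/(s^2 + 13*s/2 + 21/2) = 2*(s^2 - 16)/(2*s + 7)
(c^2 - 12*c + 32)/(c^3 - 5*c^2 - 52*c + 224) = 1/(c + 7)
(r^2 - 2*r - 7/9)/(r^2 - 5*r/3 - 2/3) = (r - 7/3)/(r - 2)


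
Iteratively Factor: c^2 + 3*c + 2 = (c + 2)*(c + 1)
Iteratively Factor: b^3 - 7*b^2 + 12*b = (b - 3)*(b^2 - 4*b) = (b - 4)*(b - 3)*(b)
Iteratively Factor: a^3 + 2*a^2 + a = (a + 1)*(a^2 + a) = (a + 1)^2*(a)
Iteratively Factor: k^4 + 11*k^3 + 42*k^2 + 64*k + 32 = (k + 1)*(k^3 + 10*k^2 + 32*k + 32) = (k + 1)*(k + 4)*(k^2 + 6*k + 8) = (k + 1)*(k + 4)^2*(k + 2)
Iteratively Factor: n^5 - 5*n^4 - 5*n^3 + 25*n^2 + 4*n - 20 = (n + 2)*(n^4 - 7*n^3 + 9*n^2 + 7*n - 10) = (n - 5)*(n + 2)*(n^3 - 2*n^2 - n + 2) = (n - 5)*(n - 2)*(n + 2)*(n^2 - 1) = (n - 5)*(n - 2)*(n - 1)*(n + 2)*(n + 1)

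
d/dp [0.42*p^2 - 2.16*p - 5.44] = 0.84*p - 2.16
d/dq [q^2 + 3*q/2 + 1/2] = 2*q + 3/2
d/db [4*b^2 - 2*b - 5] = 8*b - 2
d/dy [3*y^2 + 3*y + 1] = 6*y + 3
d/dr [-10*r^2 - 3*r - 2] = -20*r - 3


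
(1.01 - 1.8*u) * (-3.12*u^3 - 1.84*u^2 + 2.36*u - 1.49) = 5.616*u^4 + 0.1608*u^3 - 6.1064*u^2 + 5.0656*u - 1.5049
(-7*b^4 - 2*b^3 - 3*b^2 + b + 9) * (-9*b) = 63*b^5 + 18*b^4 + 27*b^3 - 9*b^2 - 81*b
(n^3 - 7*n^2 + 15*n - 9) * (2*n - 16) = 2*n^4 - 30*n^3 + 142*n^2 - 258*n + 144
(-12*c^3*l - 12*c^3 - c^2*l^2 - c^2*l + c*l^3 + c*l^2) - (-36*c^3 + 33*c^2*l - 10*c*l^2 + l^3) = -12*c^3*l + 24*c^3 - c^2*l^2 - 34*c^2*l + c*l^3 + 11*c*l^2 - l^3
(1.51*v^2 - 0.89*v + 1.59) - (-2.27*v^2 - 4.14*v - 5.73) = 3.78*v^2 + 3.25*v + 7.32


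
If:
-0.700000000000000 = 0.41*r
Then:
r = -1.71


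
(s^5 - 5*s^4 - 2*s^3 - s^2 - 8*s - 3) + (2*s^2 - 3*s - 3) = s^5 - 5*s^4 - 2*s^3 + s^2 - 11*s - 6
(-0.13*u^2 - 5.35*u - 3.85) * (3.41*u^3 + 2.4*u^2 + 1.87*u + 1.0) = -0.4433*u^5 - 18.5555*u^4 - 26.2116*u^3 - 19.3745*u^2 - 12.5495*u - 3.85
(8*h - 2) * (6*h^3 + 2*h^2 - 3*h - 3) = 48*h^4 + 4*h^3 - 28*h^2 - 18*h + 6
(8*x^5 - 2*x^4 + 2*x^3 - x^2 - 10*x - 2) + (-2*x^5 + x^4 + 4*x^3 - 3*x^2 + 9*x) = 6*x^5 - x^4 + 6*x^3 - 4*x^2 - x - 2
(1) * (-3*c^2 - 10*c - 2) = -3*c^2 - 10*c - 2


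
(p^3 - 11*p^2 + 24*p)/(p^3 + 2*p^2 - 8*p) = (p^2 - 11*p + 24)/(p^2 + 2*p - 8)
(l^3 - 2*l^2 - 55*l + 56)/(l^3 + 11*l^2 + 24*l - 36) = (l^2 - l - 56)/(l^2 + 12*l + 36)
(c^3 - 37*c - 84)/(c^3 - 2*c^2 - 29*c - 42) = (c + 4)/(c + 2)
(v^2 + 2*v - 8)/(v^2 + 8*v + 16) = (v - 2)/(v + 4)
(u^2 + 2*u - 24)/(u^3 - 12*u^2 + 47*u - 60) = (u + 6)/(u^2 - 8*u + 15)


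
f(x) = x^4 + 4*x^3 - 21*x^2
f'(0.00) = 0.00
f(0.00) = 0.00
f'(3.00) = 90.00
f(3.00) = 0.00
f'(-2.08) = 103.28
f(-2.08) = -108.13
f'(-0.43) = 19.96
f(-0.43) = -4.17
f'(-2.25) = 109.69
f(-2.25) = -126.25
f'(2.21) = 8.96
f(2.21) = -35.54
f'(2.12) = 3.01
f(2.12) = -36.07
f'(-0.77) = 37.63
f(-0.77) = -13.93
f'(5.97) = 1028.06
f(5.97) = 1372.92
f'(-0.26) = 11.66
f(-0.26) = -1.49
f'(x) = 4*x^3 + 12*x^2 - 42*x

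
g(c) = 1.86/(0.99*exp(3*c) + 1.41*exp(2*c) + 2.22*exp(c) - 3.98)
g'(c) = 1.86*(-2.97*exp(3*c) - 2.82*exp(2*c) - 2.22*exp(c))/(0.99*exp(3*c) + 1.41*exp(2*c) + 2.22*exp(c) - 3.98)^2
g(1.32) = 0.02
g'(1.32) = -0.07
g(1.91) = 0.00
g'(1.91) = -0.01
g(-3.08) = -0.48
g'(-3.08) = -0.01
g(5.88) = 0.00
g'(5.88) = -0.00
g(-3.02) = -0.48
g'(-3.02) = -0.01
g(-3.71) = -0.47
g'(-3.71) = -0.01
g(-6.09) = -0.47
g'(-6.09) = -0.00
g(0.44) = 0.28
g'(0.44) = -0.92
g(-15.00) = -0.47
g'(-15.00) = 0.00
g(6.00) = 0.00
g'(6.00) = 0.00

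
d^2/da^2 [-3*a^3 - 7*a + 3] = -18*a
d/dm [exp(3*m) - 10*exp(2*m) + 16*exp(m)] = (3*exp(2*m) - 20*exp(m) + 16)*exp(m)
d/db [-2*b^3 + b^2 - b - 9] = -6*b^2 + 2*b - 1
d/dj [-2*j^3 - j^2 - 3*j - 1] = -6*j^2 - 2*j - 3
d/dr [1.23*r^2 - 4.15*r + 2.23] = 2.46*r - 4.15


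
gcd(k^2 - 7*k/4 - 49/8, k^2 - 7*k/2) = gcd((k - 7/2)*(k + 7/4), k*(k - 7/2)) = k - 7/2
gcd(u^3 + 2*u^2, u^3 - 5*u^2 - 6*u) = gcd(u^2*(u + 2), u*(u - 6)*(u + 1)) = u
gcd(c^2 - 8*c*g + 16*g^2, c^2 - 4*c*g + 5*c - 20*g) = c - 4*g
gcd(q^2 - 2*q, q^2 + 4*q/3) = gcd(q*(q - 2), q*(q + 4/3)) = q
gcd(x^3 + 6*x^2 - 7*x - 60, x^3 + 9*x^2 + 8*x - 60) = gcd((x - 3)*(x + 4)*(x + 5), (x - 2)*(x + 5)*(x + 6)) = x + 5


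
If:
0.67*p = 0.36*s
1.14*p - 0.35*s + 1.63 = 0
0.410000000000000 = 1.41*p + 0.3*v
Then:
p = -3.34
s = -6.21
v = 17.05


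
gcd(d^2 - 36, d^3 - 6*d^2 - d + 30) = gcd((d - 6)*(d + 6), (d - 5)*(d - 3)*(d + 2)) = 1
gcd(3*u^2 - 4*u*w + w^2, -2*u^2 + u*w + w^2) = u - w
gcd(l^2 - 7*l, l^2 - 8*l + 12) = 1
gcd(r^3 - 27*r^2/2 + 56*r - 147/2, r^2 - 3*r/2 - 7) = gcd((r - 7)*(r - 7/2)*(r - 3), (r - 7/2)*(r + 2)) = r - 7/2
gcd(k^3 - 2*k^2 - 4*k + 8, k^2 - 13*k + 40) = 1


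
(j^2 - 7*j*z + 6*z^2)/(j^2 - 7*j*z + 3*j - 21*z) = (j^2 - 7*j*z + 6*z^2)/(j^2 - 7*j*z + 3*j - 21*z)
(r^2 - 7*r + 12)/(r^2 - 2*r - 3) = (r - 4)/(r + 1)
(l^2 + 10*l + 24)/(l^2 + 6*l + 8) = (l + 6)/(l + 2)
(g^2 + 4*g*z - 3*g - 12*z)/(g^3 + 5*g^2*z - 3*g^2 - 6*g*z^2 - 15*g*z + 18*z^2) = (-g - 4*z)/(-g^2 - 5*g*z + 6*z^2)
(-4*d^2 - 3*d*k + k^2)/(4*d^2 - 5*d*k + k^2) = (-d - k)/(d - k)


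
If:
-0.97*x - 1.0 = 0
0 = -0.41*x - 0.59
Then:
No Solution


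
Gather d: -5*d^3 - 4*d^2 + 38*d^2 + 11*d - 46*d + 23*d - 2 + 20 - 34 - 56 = -5*d^3 + 34*d^2 - 12*d - 72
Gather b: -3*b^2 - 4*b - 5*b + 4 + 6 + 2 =-3*b^2 - 9*b + 12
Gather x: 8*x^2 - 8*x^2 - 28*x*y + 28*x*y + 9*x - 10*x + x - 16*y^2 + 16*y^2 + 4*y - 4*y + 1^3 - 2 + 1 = 0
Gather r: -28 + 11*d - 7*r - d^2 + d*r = -d^2 + 11*d + r*(d - 7) - 28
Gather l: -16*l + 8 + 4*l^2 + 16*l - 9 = 4*l^2 - 1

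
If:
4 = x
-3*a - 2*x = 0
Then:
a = -8/3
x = 4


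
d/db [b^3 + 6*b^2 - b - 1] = 3*b^2 + 12*b - 1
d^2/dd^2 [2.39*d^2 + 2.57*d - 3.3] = 4.78000000000000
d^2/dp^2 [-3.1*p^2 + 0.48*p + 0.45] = -6.20000000000000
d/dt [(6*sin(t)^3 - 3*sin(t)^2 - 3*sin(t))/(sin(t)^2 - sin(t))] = 6*cos(t)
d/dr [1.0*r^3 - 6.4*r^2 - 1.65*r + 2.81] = 3.0*r^2 - 12.8*r - 1.65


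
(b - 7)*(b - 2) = b^2 - 9*b + 14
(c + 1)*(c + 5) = c^2 + 6*c + 5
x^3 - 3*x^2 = x^2*(x - 3)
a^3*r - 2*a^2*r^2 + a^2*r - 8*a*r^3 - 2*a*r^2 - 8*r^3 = (a - 4*r)*(a + 2*r)*(a*r + r)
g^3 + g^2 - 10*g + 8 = (g - 2)*(g - 1)*(g + 4)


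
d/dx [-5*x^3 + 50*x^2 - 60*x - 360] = -15*x^2 + 100*x - 60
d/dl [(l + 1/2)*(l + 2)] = 2*l + 5/2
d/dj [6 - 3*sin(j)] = -3*cos(j)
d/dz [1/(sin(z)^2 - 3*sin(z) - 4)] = (3 - 2*sin(z))*cos(z)/((sin(z) - 4)^2*(sin(z) + 1)^2)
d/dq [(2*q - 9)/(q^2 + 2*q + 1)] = 2*(10 - q)/(q^3 + 3*q^2 + 3*q + 1)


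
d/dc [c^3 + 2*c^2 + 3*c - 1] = 3*c^2 + 4*c + 3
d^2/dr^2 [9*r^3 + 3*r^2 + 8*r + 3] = 54*r + 6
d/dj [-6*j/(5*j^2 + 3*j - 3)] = 6*(5*j^2 + 3)/(25*j^4 + 30*j^3 - 21*j^2 - 18*j + 9)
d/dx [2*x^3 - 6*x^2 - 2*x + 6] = 6*x^2 - 12*x - 2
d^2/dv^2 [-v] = 0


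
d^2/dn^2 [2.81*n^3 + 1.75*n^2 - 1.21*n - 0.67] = 16.86*n + 3.5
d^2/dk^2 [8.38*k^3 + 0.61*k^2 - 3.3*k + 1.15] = 50.28*k + 1.22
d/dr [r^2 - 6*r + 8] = 2*r - 6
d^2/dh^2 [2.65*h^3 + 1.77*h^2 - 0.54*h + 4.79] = 15.9*h + 3.54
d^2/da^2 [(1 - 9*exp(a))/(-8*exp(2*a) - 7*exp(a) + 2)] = (576*exp(4*a) - 760*exp(3*a) + 696*exp(2*a) + 13*exp(a) + 22)*exp(a)/(512*exp(6*a) + 1344*exp(5*a) + 792*exp(4*a) - 329*exp(3*a) - 198*exp(2*a) + 84*exp(a) - 8)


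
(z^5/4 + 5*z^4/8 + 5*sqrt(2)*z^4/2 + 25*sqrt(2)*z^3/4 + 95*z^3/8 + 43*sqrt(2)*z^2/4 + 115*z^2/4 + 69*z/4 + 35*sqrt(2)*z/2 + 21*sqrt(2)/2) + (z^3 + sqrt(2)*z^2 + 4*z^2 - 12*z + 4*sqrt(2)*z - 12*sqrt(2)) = z^5/4 + 5*z^4/8 + 5*sqrt(2)*z^4/2 + 25*sqrt(2)*z^3/4 + 103*z^3/8 + 47*sqrt(2)*z^2/4 + 131*z^2/4 + 21*z/4 + 43*sqrt(2)*z/2 - 3*sqrt(2)/2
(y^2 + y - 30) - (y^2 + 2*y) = -y - 30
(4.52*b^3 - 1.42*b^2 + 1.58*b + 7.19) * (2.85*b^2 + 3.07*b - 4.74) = 12.882*b^5 + 9.8294*b^4 - 21.2812*b^3 + 32.0729*b^2 + 14.5841*b - 34.0806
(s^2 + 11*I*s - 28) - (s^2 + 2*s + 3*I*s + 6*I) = -2*s + 8*I*s - 28 - 6*I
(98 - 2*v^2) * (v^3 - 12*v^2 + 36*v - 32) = -2*v^5 + 24*v^4 + 26*v^3 - 1112*v^2 + 3528*v - 3136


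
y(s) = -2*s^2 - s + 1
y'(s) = -4*s - 1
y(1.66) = -6.17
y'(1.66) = -7.64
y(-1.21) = -0.72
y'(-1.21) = 3.84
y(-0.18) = 1.12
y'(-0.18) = -0.28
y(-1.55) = -2.26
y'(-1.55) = 5.20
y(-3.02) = -14.22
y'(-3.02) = 11.08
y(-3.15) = -15.70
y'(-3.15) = 11.60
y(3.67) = -29.61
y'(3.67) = -15.68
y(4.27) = -39.74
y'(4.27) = -18.08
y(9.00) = -170.00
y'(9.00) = -37.00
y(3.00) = -20.00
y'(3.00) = -13.00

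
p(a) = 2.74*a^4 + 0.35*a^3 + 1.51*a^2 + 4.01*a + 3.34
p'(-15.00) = -36795.04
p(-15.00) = 137814.19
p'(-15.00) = -36795.04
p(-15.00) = 137814.19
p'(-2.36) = -141.33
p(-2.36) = 82.68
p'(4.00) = 734.33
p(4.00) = 767.38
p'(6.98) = 3803.40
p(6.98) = 6727.80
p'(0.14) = 4.48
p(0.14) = 3.93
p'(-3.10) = -321.77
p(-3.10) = 248.04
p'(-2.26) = -123.97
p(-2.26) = 69.43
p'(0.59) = 8.41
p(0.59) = 6.64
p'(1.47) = 45.53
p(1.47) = 26.40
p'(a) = 10.96*a^3 + 1.05*a^2 + 3.02*a + 4.01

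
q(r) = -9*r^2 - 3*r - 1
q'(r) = -18*r - 3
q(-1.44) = -15.34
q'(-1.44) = 22.92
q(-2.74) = -60.35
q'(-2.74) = 46.32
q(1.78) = -34.86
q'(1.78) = -35.04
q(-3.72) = -114.39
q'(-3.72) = 63.96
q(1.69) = -31.77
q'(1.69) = -33.42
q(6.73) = -428.83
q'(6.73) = -124.14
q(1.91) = -39.56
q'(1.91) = -37.38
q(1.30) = -20.11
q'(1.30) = -26.40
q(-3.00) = -73.00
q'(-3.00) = 51.00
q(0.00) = -1.00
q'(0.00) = -3.00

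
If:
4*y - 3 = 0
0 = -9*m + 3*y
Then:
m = 1/4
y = 3/4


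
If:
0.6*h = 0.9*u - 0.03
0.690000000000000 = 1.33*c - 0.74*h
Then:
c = 0.834586466165414*u + 0.490977443609023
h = 1.5*u - 0.05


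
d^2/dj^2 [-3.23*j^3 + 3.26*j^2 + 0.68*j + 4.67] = 6.52 - 19.38*j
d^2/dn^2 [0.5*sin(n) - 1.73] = -0.5*sin(n)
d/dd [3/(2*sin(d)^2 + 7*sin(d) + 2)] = -3*(4*sin(d) + 7)*cos(d)/(7*sin(d) - cos(2*d) + 3)^2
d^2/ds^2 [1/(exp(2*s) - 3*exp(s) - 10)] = ((3 - 4*exp(s))*(-exp(2*s) + 3*exp(s) + 10) - 2*(2*exp(s) - 3)^2*exp(s))*exp(s)/(-exp(2*s) + 3*exp(s) + 10)^3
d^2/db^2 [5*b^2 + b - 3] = 10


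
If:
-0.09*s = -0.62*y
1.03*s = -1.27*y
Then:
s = 0.00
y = 0.00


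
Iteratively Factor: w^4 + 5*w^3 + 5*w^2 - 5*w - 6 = (w + 1)*(w^3 + 4*w^2 + w - 6) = (w + 1)*(w + 2)*(w^2 + 2*w - 3) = (w + 1)*(w + 2)*(w + 3)*(w - 1)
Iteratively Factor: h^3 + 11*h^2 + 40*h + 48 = (h + 4)*(h^2 + 7*h + 12) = (h + 3)*(h + 4)*(h + 4)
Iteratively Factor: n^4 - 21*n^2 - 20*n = (n - 5)*(n^3 + 5*n^2 + 4*n) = (n - 5)*(n + 4)*(n^2 + n) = (n - 5)*(n + 1)*(n + 4)*(n)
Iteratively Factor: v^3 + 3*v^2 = (v + 3)*(v^2) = v*(v + 3)*(v)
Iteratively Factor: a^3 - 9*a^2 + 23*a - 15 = (a - 3)*(a^2 - 6*a + 5) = (a - 5)*(a - 3)*(a - 1)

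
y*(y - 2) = y^2 - 2*y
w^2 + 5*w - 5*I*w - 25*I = (w + 5)*(w - 5*I)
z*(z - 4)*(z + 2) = z^3 - 2*z^2 - 8*z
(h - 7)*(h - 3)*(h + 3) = h^3 - 7*h^2 - 9*h + 63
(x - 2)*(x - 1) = x^2 - 3*x + 2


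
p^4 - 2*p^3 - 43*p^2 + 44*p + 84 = (p - 7)*(p - 2)*(p + 1)*(p + 6)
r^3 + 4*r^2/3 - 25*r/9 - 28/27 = (r - 4/3)*(r + 1/3)*(r + 7/3)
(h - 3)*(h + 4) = h^2 + h - 12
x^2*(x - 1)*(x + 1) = x^4 - x^2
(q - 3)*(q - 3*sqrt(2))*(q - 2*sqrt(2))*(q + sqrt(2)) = q^4 - 4*sqrt(2)*q^3 - 3*q^3 + 2*q^2 + 12*sqrt(2)*q^2 - 6*q + 12*sqrt(2)*q - 36*sqrt(2)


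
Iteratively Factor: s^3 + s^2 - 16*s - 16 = (s + 4)*(s^2 - 3*s - 4) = (s - 4)*(s + 4)*(s + 1)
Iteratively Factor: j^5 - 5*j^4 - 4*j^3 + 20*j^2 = (j - 2)*(j^4 - 3*j^3 - 10*j^2) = (j - 5)*(j - 2)*(j^3 + 2*j^2) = j*(j - 5)*(j - 2)*(j^2 + 2*j) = j*(j - 5)*(j - 2)*(j + 2)*(j)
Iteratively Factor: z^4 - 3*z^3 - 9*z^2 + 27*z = (z + 3)*(z^3 - 6*z^2 + 9*z) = (z - 3)*(z + 3)*(z^2 - 3*z) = z*(z - 3)*(z + 3)*(z - 3)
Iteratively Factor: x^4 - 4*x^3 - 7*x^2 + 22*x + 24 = (x + 1)*(x^3 - 5*x^2 - 2*x + 24) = (x + 1)*(x + 2)*(x^2 - 7*x + 12) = (x - 3)*(x + 1)*(x + 2)*(x - 4)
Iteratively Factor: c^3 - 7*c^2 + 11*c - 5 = (c - 5)*(c^2 - 2*c + 1) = (c - 5)*(c - 1)*(c - 1)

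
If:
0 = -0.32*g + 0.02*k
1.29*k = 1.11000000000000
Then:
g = 0.05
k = 0.86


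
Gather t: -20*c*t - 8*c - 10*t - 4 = -8*c + t*(-20*c - 10) - 4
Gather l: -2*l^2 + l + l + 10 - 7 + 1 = -2*l^2 + 2*l + 4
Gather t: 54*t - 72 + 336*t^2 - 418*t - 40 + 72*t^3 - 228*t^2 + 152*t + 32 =72*t^3 + 108*t^2 - 212*t - 80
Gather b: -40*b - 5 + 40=35 - 40*b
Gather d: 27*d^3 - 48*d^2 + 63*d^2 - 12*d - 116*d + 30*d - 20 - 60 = 27*d^3 + 15*d^2 - 98*d - 80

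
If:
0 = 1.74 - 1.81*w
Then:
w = 0.96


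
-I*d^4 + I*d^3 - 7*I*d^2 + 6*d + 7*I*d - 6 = (d - 3*I)*(d + I)*(d + 2*I)*(-I*d + I)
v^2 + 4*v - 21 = (v - 3)*(v + 7)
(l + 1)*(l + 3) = l^2 + 4*l + 3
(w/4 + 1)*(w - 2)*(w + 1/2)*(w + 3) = w^4/4 + 11*w^3/8 + w^2/8 - 25*w/4 - 3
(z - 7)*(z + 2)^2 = z^3 - 3*z^2 - 24*z - 28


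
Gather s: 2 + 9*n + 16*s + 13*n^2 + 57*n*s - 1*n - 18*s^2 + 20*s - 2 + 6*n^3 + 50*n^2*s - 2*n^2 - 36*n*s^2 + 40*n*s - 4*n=6*n^3 + 11*n^2 + 4*n + s^2*(-36*n - 18) + s*(50*n^2 + 97*n + 36)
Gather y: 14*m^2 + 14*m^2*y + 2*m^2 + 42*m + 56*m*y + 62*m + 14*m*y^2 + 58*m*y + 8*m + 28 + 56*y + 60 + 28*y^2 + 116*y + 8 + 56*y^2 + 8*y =16*m^2 + 112*m + y^2*(14*m + 84) + y*(14*m^2 + 114*m + 180) + 96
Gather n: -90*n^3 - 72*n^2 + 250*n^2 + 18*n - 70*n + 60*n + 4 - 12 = -90*n^3 + 178*n^2 + 8*n - 8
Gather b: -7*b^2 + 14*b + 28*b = -7*b^2 + 42*b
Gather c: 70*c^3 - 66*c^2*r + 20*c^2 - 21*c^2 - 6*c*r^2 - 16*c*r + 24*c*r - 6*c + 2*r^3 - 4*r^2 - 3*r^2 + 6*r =70*c^3 + c^2*(-66*r - 1) + c*(-6*r^2 + 8*r - 6) + 2*r^3 - 7*r^2 + 6*r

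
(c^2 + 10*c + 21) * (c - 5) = c^3 + 5*c^2 - 29*c - 105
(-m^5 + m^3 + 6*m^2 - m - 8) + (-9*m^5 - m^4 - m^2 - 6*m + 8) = -10*m^5 - m^4 + m^3 + 5*m^2 - 7*m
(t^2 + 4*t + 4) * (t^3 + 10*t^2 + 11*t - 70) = t^5 + 14*t^4 + 55*t^3 + 14*t^2 - 236*t - 280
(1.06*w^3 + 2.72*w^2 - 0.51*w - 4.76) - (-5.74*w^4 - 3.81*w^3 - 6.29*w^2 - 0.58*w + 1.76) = 5.74*w^4 + 4.87*w^3 + 9.01*w^2 + 0.07*w - 6.52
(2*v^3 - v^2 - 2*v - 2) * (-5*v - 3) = -10*v^4 - v^3 + 13*v^2 + 16*v + 6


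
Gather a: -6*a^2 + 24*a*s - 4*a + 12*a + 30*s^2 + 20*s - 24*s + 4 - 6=-6*a^2 + a*(24*s + 8) + 30*s^2 - 4*s - 2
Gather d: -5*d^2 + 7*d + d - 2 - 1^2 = -5*d^2 + 8*d - 3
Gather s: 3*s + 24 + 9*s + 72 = 12*s + 96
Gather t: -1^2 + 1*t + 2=t + 1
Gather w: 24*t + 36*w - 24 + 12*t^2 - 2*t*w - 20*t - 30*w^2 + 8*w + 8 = 12*t^2 + 4*t - 30*w^2 + w*(44 - 2*t) - 16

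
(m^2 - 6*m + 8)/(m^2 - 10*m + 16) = (m - 4)/(m - 8)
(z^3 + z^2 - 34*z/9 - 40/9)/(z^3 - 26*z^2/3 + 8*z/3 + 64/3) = (z + 5/3)/(z - 8)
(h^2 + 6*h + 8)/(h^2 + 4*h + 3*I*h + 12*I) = (h + 2)/(h + 3*I)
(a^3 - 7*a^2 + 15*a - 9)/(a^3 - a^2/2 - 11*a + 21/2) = 2*(a - 3)/(2*a + 7)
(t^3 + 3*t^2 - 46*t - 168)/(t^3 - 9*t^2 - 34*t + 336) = (t + 4)/(t - 8)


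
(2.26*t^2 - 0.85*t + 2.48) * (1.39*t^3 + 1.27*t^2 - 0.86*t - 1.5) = 3.1414*t^5 + 1.6887*t^4 + 0.4241*t^3 + 0.4906*t^2 - 0.8578*t - 3.72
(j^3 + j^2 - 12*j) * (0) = 0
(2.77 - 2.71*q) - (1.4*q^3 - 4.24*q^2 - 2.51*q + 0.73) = -1.4*q^3 + 4.24*q^2 - 0.2*q + 2.04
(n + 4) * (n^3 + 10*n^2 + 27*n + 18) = n^4 + 14*n^3 + 67*n^2 + 126*n + 72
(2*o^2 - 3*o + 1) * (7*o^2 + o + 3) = 14*o^4 - 19*o^3 + 10*o^2 - 8*o + 3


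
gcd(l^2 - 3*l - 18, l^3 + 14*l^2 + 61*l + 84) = l + 3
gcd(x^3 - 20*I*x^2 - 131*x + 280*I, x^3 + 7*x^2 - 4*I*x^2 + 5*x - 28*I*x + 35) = x - 5*I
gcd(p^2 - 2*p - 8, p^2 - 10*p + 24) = p - 4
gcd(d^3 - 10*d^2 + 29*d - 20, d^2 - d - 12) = d - 4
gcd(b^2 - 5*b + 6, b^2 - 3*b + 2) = b - 2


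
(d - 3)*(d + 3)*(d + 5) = d^3 + 5*d^2 - 9*d - 45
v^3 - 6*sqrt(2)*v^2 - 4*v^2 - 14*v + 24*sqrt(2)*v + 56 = (v - 4)*(v - 7*sqrt(2))*(v + sqrt(2))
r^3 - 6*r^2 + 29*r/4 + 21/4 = (r - 7/2)*(r - 3)*(r + 1/2)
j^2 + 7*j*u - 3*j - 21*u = (j - 3)*(j + 7*u)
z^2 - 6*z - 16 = (z - 8)*(z + 2)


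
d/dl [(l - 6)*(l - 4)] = 2*l - 10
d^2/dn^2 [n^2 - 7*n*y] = 2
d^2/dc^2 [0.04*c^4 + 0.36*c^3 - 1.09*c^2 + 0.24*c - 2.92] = 0.48*c^2 + 2.16*c - 2.18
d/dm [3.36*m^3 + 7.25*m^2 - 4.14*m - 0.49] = 10.08*m^2 + 14.5*m - 4.14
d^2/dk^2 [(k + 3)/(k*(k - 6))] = 2*(k^3 + 9*k^2 - 54*k + 108)/(k^3*(k^3 - 18*k^2 + 108*k - 216))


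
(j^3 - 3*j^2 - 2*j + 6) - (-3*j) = j^3 - 3*j^2 + j + 6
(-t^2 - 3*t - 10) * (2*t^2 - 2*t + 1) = -2*t^4 - 4*t^3 - 15*t^2 + 17*t - 10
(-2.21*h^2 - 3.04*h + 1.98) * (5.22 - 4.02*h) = 8.8842*h^3 + 0.6846*h^2 - 23.8284*h + 10.3356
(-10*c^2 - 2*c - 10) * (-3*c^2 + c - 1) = 30*c^4 - 4*c^3 + 38*c^2 - 8*c + 10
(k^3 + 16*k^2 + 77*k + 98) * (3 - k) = -k^4 - 13*k^3 - 29*k^2 + 133*k + 294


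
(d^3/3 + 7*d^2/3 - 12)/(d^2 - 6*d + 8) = (d^2 + 9*d + 18)/(3*(d - 4))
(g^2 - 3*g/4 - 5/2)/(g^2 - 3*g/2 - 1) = (4*g + 5)/(2*(2*g + 1))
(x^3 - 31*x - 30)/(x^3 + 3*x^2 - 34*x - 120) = (x + 1)/(x + 4)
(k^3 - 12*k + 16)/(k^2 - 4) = (k^2 + 2*k - 8)/(k + 2)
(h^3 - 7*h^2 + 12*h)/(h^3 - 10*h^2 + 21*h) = (h - 4)/(h - 7)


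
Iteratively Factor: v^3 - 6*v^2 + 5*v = (v - 1)*(v^2 - 5*v) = v*(v - 1)*(v - 5)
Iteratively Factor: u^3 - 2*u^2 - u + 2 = (u - 2)*(u^2 - 1) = (u - 2)*(u - 1)*(u + 1)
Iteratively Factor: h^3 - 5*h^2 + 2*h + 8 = (h - 4)*(h^2 - h - 2) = (h - 4)*(h + 1)*(h - 2)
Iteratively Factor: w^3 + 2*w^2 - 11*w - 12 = (w + 1)*(w^2 + w - 12) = (w - 3)*(w + 1)*(w + 4)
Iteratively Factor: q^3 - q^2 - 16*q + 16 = (q - 4)*(q^2 + 3*q - 4) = (q - 4)*(q - 1)*(q + 4)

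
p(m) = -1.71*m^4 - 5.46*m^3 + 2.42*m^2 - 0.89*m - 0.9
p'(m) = -6.84*m^3 - 16.38*m^2 + 4.84*m - 0.89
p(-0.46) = 0.48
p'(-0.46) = -5.92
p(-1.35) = 12.47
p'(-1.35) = -20.45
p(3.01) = -270.92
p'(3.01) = -321.26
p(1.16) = -10.29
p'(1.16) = -27.99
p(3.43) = -432.50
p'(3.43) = -453.02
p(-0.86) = 4.19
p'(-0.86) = -12.82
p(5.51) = -2421.87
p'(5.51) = -1615.74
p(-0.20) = -0.58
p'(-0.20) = -2.46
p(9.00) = -15012.54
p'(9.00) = -6270.47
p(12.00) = -44556.54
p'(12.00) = -14121.05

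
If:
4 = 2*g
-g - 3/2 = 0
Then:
No Solution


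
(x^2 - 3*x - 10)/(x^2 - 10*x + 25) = (x + 2)/(x - 5)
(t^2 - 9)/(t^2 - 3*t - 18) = (t - 3)/(t - 6)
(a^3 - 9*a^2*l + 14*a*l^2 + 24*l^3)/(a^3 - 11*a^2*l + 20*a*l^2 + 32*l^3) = (a - 6*l)/(a - 8*l)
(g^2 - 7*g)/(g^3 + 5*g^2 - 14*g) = (g - 7)/(g^2 + 5*g - 14)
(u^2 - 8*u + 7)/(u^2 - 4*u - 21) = (u - 1)/(u + 3)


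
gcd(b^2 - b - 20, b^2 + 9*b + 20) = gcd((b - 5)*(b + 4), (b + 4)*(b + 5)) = b + 4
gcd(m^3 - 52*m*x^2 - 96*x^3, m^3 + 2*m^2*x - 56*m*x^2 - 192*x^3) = -m^2 + 2*m*x + 48*x^2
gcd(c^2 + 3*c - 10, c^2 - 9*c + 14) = c - 2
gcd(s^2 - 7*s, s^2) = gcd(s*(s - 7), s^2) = s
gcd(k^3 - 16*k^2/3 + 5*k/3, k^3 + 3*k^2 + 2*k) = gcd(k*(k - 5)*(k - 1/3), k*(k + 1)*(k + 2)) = k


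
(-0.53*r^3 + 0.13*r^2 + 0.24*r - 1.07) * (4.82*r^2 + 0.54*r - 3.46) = -2.5546*r^5 + 0.3404*r^4 + 3.0608*r^3 - 5.4776*r^2 - 1.4082*r + 3.7022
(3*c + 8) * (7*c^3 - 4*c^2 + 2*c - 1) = 21*c^4 + 44*c^3 - 26*c^2 + 13*c - 8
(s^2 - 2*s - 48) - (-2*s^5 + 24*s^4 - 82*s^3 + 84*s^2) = 2*s^5 - 24*s^4 + 82*s^3 - 83*s^2 - 2*s - 48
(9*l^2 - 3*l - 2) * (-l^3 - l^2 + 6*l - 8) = -9*l^5 - 6*l^4 + 59*l^3 - 88*l^2 + 12*l + 16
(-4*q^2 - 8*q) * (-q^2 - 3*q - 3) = 4*q^4 + 20*q^3 + 36*q^2 + 24*q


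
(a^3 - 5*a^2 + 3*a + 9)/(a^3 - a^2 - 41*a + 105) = (a^2 - 2*a - 3)/(a^2 + 2*a - 35)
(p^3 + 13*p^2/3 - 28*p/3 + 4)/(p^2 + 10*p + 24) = (3*p^2 - 5*p + 2)/(3*(p + 4))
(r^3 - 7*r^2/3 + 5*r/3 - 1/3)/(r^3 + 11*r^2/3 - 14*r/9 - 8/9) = 3*(3*r^3 - 7*r^2 + 5*r - 1)/(9*r^3 + 33*r^2 - 14*r - 8)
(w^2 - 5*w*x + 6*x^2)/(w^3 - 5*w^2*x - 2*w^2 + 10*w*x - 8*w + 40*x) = (w^2 - 5*w*x + 6*x^2)/(w^3 - 5*w^2*x - 2*w^2 + 10*w*x - 8*w + 40*x)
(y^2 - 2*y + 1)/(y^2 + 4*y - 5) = (y - 1)/(y + 5)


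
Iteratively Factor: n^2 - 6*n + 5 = (n - 5)*(n - 1)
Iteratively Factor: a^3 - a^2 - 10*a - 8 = (a + 2)*(a^2 - 3*a - 4) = (a + 1)*(a + 2)*(a - 4)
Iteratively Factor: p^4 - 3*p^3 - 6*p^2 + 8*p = (p - 1)*(p^3 - 2*p^2 - 8*p) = (p - 4)*(p - 1)*(p^2 + 2*p) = p*(p - 4)*(p - 1)*(p + 2)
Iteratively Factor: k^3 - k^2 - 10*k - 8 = (k + 2)*(k^2 - 3*k - 4) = (k + 1)*(k + 2)*(k - 4)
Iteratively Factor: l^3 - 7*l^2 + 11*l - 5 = (l - 1)*(l^2 - 6*l + 5) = (l - 1)^2*(l - 5)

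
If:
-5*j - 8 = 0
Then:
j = -8/5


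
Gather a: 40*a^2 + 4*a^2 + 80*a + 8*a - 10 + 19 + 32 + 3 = 44*a^2 + 88*a + 44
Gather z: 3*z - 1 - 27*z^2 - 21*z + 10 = -27*z^2 - 18*z + 9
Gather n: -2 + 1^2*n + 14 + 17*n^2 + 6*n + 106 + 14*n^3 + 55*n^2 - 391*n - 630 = 14*n^3 + 72*n^2 - 384*n - 512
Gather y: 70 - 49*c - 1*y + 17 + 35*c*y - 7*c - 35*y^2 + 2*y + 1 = -56*c - 35*y^2 + y*(35*c + 1) + 88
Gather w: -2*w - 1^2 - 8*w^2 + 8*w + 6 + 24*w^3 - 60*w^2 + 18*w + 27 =24*w^3 - 68*w^2 + 24*w + 32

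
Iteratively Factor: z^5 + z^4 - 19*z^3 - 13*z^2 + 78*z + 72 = (z + 2)*(z^4 - z^3 - 17*z^2 + 21*z + 36) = (z - 3)*(z + 2)*(z^3 + 2*z^2 - 11*z - 12) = (z - 3)*(z + 2)*(z + 4)*(z^2 - 2*z - 3) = (z - 3)*(z + 1)*(z + 2)*(z + 4)*(z - 3)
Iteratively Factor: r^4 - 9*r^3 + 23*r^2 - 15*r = (r - 5)*(r^3 - 4*r^2 + 3*r) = (r - 5)*(r - 3)*(r^2 - r) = r*(r - 5)*(r - 3)*(r - 1)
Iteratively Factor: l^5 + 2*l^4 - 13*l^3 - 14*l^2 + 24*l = (l)*(l^4 + 2*l^3 - 13*l^2 - 14*l + 24) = l*(l - 1)*(l^3 + 3*l^2 - 10*l - 24) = l*(l - 3)*(l - 1)*(l^2 + 6*l + 8) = l*(l - 3)*(l - 1)*(l + 2)*(l + 4)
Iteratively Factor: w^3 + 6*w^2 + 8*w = (w + 2)*(w^2 + 4*w) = w*(w + 2)*(w + 4)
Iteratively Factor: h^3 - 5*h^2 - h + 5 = (h - 5)*(h^2 - 1) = (h - 5)*(h - 1)*(h + 1)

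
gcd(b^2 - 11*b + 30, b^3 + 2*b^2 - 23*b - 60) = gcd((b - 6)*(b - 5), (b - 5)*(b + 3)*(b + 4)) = b - 5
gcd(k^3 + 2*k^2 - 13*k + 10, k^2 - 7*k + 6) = k - 1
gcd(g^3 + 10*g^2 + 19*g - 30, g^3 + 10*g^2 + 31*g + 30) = g + 5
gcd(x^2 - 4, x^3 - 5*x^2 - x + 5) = 1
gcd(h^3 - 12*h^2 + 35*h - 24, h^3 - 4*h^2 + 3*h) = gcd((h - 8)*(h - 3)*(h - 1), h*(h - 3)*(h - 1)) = h^2 - 4*h + 3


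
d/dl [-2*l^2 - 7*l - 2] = -4*l - 7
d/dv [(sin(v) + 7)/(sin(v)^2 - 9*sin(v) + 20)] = (-14*sin(v) + cos(v)^2 + 82)*cos(v)/(sin(v)^2 - 9*sin(v) + 20)^2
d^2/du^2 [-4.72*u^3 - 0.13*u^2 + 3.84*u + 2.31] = -28.32*u - 0.26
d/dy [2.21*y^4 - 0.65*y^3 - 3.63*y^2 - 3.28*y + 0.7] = 8.84*y^3 - 1.95*y^2 - 7.26*y - 3.28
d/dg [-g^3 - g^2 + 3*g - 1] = -3*g^2 - 2*g + 3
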